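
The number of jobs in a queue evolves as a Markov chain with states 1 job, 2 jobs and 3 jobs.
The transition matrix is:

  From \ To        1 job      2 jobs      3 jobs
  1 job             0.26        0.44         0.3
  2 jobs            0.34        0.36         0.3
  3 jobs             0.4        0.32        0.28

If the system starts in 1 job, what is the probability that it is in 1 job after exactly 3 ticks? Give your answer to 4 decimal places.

0.3307

Propagate the distribution vector 3 ticks from 1 job.
After 0 ticks: (1.0000, 0.0000, 0.0000)
After 1 tick: (0.2600, 0.4400, 0.3000)
After 2 ticks: (0.3372, 0.3688, 0.2940)
After 3 ticks: (0.3307, 0.3752, 0.2941)
P(in 1 job after 3 ticks) = 0.3307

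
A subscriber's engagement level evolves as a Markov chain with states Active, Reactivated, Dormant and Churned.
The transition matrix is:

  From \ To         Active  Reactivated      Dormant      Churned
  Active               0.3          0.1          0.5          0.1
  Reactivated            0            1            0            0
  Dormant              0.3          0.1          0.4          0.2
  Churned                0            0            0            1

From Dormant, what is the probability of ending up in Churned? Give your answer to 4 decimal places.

Let h(s) be the probability of absorption at Churned starting from transient state s. Then h(Churned) = 1 and h(Reactivated) = 0. By first-step analysis:
h(Active) = 0.3·h(Active) + 0.1·0 + 0.5·h(Dormant) + 0.1·1
h(Dormant) = 0.3·h(Active) + 0.1·0 + 0.4·h(Dormant) + 0.2·1
Solving: h(Active) = 0.5926, h(Dormant) = 0.6296.
Starting from Dormant, the probability is 0.6296.

0.6296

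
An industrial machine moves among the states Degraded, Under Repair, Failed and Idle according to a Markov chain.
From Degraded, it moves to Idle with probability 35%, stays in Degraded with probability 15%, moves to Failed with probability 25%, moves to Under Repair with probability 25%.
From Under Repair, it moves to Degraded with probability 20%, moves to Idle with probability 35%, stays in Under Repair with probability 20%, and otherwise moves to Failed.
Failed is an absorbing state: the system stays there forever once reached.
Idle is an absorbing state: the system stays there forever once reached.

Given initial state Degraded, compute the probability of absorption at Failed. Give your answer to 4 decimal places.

0.4167

Let h(s) be the probability of absorption at Failed starting from transient state s. Then h(Failed) = 1 and h(Idle) = 0. By first-step analysis:
h(Degraded) = 0.15·h(Degraded) + 0.25·h(Under Repair) + 0.25·1 + 0.35·0
h(Under Repair) = 0.2·h(Degraded) + 0.2·h(Under Repair) + 0.25·1 + 0.35·0
Solving: h(Degraded) = 0.4167, h(Under Repair) = 0.4167.
Starting from Degraded, the probability is 0.4167.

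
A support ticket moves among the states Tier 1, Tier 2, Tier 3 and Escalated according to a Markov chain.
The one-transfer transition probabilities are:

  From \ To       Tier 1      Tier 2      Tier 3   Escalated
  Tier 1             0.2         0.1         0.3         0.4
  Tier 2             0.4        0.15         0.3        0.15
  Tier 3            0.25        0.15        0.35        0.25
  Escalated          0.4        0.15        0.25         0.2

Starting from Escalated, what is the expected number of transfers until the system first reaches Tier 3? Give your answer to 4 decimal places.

3.6585

Let t(s) be the expected number of transfers to first reach Tier 3 from state s, with t(Tier 3) = 0. Conditioning on the first transfer:
t(Tier 1) = 1 + 0.2·t(Tier 1) + 0.1·t(Tier 2) + 0.4·t(Escalated)
t(Tier 2) = 1 + 0.4·t(Tier 1) + 0.15·t(Tier 2) + 0.15·t(Escalated)
t(Escalated) = 1 + 0.4·t(Tier 1) + 0.15·t(Tier 2) + 0.2·t(Escalated)
Solving: t(Tier 1) = 3.5137, t(Tier 2) = 3.4756, t(Escalated) = 3.6585.
Expected transfers from Escalated to Tier 3: 3.6585.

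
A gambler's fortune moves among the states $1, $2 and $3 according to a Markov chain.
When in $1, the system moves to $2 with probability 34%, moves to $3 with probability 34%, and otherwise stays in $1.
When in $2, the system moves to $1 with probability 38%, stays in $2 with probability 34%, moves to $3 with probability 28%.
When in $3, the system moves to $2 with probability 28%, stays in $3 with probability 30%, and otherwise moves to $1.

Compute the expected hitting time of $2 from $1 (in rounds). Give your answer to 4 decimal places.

3.1212

Let t(s) be the expected number of rounds to first reach $2 from state s, with t($2) = 0. Conditioning on the first round:
t($1) = 1 + 0.32·t($1) + 0.34·t($3)
t($3) = 1 + 0.42·t($1) + 0.3·t($3)
Solving: t($1) = 3.1212, t($3) = 3.3013.
Expected rounds from $1 to $2: 3.1212.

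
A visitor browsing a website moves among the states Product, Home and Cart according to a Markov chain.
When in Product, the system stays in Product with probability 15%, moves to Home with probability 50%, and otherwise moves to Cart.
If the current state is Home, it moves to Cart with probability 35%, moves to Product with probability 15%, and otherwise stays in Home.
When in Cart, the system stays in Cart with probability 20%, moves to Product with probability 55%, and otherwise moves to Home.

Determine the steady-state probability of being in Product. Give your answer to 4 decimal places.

0.2717

Let the stationary distribution be π with π = πP and π_1 + π_2 + π_3 = 1.
π_1 = 0.15·π_1 + 0.15·π_2 + 0.55·π_3
π_2 = 0.5·π_1 + 0.5·π_2 + 0.25·π_3
Solving with the normalization constraint gives π = (0.2717, 0.4239, 0.3043).
So the stationary probability of Product is 0.2717.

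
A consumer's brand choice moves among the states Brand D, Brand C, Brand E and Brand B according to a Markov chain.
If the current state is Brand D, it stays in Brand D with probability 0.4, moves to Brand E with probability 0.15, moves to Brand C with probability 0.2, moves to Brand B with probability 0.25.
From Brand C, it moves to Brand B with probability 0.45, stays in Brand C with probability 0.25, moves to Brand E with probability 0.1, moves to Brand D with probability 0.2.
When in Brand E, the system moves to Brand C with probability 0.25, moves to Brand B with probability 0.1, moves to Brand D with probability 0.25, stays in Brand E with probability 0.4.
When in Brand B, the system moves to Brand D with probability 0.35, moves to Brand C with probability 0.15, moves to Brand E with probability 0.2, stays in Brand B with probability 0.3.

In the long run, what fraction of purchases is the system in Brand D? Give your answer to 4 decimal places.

0.3142

Let the stationary distribution be π with π = πP and π_1 + π_2 + π_3 + π_4 = 1.
π_1 = 0.4·π_1 + 0.2·π_2 + 0.25·π_3 + 0.35·π_4
π_2 = 0.2·π_1 + 0.25·π_2 + 0.25·π_3 + 0.15·π_4
π_3 = 0.15·π_1 + 0.1·π_2 + 0.4·π_3 + 0.2·π_4
Solving with the normalization constraint gives π = (0.3142, 0.2068, 0.2045, 0.2744).
So the stationary probability of Brand D is 0.3142.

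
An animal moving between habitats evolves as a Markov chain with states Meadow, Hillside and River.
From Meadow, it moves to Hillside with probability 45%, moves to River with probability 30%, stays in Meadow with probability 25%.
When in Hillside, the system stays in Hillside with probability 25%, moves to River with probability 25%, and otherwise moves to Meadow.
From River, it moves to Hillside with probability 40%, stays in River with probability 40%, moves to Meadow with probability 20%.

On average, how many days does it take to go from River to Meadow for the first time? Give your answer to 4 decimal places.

3.2857

Let t(s) be the expected number of days to first reach Meadow from state s, with t(Meadow) = 0. Conditioning on the first day:
t(Hillside) = 1 + 0.25·t(Hillside) + 0.25·t(River)
t(River) = 1 + 0.4·t(Hillside) + 0.4·t(River)
Solving: t(Hillside) = 2.4286, t(River) = 3.2857.
Expected days from River to Meadow: 3.2857.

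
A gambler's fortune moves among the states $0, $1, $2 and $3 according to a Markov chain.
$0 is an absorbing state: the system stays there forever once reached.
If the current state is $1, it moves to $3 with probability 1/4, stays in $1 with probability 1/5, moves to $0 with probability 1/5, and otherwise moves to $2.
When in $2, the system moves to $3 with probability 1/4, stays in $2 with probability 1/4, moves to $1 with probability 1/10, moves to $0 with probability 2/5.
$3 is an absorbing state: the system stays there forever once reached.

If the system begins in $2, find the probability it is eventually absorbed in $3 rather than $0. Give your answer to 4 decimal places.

Let h(s) be the probability of absorption at $3 starting from transient state s. Then h($3) = 1 and h($0) = 0. By first-step analysis:
h($1) = 0.2·0 + 0.2·h($1) + 0.35·h($2) + 0.25·1
h($2) = 0.4·0 + 0.1·h($1) + 0.25·h($2) + 0.25·1
Solving: h($1) = 0.4867, h($2) = 0.3982.
Starting from $2, the probability is 0.3982.

0.3982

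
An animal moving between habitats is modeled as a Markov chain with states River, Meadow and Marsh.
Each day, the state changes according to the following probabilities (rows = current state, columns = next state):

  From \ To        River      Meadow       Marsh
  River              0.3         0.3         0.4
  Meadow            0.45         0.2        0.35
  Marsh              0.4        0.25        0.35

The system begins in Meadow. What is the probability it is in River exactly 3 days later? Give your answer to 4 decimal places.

Propagate the distribution vector 3 days from Meadow.
After 0 days: (0.0000, 1.0000, 0.0000)
After 1 day: (0.4500, 0.2000, 0.3500)
After 2 days: (0.3650, 0.2625, 0.3725)
After 3 days: (0.3766, 0.2551, 0.3683)
P(in River after 3 days) = 0.3766

0.3766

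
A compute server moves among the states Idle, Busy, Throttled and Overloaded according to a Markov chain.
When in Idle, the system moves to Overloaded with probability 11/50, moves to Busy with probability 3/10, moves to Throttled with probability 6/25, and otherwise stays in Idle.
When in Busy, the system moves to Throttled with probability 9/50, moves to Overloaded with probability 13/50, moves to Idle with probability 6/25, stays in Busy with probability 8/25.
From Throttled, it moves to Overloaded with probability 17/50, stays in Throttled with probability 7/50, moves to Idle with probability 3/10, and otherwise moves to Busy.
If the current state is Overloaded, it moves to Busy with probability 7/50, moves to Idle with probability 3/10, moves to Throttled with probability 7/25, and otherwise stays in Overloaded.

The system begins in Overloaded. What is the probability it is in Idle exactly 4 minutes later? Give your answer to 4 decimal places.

Propagate the distribution vector 4 minutes from Overloaded.
After 0 minutes: (0.0000, 0.0000, 0.0000, 1.0000)
After 1 minute: (0.3000, 0.1400, 0.2800, 0.2800)
After 2 minutes: (0.2736, 0.2356, 0.2148, 0.2760)
After 3 minutes: (0.2694, 0.2434, 0.2154, 0.2718)
After 4 minutes: (0.2692, 0.2442, 0.2147, 0.2719)
P(in Idle after 4 minutes) = 0.2692

0.2692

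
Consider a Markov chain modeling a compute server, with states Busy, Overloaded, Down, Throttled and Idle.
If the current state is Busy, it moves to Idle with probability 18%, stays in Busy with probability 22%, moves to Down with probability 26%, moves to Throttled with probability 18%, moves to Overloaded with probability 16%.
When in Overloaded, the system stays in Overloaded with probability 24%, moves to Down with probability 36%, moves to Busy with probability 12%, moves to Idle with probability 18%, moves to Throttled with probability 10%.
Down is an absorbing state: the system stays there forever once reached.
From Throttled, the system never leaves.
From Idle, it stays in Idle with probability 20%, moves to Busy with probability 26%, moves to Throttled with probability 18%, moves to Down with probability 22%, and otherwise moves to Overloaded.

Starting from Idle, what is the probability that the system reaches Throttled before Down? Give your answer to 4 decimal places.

0.3991

Let h(s) be the probability of absorption at Throttled starting from transient state s. Then h(Throttled) = 1 and h(Down) = 0. By first-step analysis:
h(Busy) = 0.22·h(Busy) + 0.16·h(Overloaded) + 0.26·0 + 0.18·1 + 0.18·h(Idle)
h(Overloaded) = 0.12·h(Busy) + 0.24·h(Overloaded) + 0.36·0 + 0.1·1 + 0.18·h(Idle)
h(Idle) = 0.26·h(Busy) + 0.14·h(Overloaded) + 0.22·0 + 0.18·1 + 0.2·h(Idle)
Solving: h(Busy) = 0.3816, h(Overloaded) = 0.2864, h(Idle) = 0.3991.
Starting from Idle, the probability is 0.3991.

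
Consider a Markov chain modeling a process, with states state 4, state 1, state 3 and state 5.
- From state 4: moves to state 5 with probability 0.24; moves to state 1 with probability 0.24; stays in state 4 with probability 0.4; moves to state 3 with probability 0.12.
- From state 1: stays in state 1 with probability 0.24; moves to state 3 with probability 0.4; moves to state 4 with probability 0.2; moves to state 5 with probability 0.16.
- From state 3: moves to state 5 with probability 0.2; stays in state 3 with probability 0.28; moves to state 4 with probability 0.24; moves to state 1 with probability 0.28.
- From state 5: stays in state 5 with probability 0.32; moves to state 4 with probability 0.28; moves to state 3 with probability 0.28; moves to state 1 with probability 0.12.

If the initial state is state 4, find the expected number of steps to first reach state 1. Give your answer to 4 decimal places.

Let t(s) be the expected number of steps to first reach state 1 from state s, with t(state 1) = 0. Conditioning on the first step:
t(state 4) = 1 + 0.4·t(state 4) + 0.12·t(state 3) + 0.24·t(state 5)
t(state 3) = 1 + 0.24·t(state 4) + 0.28·t(state 3) + 0.2·t(state 5)
t(state 5) = 1 + 0.28·t(state 4) + 0.28·t(state 3) + 0.32·t(state 5)
Solving: t(state 4) = 4.6013, t(state 3) = 4.3556, t(state 5) = 5.1587.
Expected steps from state 4 to state 1: 4.6013.

4.6013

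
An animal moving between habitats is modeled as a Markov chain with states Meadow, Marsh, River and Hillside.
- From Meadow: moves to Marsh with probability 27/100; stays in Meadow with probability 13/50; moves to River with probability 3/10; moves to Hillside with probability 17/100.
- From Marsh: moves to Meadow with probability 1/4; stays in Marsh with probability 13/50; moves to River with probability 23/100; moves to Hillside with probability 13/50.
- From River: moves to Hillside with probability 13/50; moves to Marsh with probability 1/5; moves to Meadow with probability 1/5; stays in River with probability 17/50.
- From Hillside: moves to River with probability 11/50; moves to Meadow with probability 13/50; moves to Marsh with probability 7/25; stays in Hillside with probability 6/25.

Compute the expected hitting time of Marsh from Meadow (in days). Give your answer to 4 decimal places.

Let t(s) be the expected number of days to first reach Marsh from state s, with t(Marsh) = 0. Conditioning on the first day:
t(Meadow) = 1 + 0.26·t(Meadow) + 0.3·t(River) + 0.17·t(Hillside)
t(River) = 1 + 0.2·t(Meadow) + 0.34·t(River) + 0.26·t(Hillside)
t(Hillside) = 1 + 0.26·t(Meadow) + 0.22·t(River) + 0.24·t(Hillside)
Solving: t(Meadow) = 3.9766, t(River) = 4.2603, t(Hillside) = 3.9094.
Expected days from Meadow to Marsh: 3.9766.

3.9766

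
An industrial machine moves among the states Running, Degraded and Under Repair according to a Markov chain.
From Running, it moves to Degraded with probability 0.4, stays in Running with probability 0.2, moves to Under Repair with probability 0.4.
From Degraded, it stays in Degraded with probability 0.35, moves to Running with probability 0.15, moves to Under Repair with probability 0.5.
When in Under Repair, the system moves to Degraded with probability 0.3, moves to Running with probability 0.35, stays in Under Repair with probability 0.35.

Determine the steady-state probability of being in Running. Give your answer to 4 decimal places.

Let the stationary distribution be π with π = πP and π_1 + π_2 + π_3 = 1.
π_1 = 0.2·π_1 + 0.15·π_2 + 0.35·π_3
π_2 = 0.4·π_1 + 0.35·π_2 + 0.3·π_3
Solving with the normalization constraint gives π = (0.2449, 0.3416, 0.4135).
So the stationary probability of Running is 0.2449.

0.2449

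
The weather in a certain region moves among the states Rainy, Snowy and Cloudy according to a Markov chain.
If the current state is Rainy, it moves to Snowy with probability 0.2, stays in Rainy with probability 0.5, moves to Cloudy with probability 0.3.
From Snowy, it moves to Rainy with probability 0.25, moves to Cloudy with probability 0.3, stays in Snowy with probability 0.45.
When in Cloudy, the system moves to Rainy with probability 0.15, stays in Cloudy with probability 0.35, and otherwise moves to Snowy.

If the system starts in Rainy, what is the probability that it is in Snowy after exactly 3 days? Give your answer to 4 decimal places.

Propagate the distribution vector 3 days from Rainy.
After 0 days: (1.0000, 0.0000, 0.0000)
After 1 day: (0.5000, 0.2000, 0.3000)
After 2 days: (0.3450, 0.3400, 0.3150)
After 3 days: (0.3048, 0.3795, 0.3158)
P(in Snowy after 3 days) = 0.3795

0.3795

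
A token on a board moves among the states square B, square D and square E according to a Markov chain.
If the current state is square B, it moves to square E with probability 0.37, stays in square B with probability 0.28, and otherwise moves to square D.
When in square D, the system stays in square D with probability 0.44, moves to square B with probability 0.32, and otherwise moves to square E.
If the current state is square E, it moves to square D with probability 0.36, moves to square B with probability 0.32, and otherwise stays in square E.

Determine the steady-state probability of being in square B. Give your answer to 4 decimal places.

Let the stationary distribution be π with π = πP and π_1 + π_2 + π_3 = 1.
π_1 = 0.28·π_1 + 0.32·π_2 + 0.32·π_3
π_2 = 0.35·π_1 + 0.44·π_2 + 0.36·π_3
Solving with the normalization constraint gives π = (0.3077, 0.3880, 0.3043).
So the stationary probability of square B is 0.3077.

0.3077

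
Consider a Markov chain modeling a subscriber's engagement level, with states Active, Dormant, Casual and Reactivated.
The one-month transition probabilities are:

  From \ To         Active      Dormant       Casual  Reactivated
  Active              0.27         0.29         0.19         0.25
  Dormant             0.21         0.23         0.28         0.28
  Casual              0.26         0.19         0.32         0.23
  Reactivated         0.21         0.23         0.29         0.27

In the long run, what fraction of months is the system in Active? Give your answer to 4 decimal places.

Let the stationary distribution be π with π = πP and π_1 + π_2 + π_3 + π_4 = 1.
π_1 = 0.27·π_1 + 0.21·π_2 + 0.26·π_3 + 0.21·π_4
π_2 = 0.29·π_1 + 0.23·π_2 + 0.19·π_3 + 0.23·π_4
π_3 = 0.19·π_1 + 0.28·π_2 + 0.32·π_3 + 0.29·π_4
Solving with the normalization constraint gives π = (0.2379, 0.2334, 0.2720, 0.2567).
So the stationary probability of Active is 0.2379.

0.2379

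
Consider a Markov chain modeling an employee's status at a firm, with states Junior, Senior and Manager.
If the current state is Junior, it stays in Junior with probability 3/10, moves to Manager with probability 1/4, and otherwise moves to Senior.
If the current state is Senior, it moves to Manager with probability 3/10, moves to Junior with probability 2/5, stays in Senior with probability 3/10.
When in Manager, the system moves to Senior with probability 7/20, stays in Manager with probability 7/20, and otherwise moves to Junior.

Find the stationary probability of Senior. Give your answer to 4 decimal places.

Let the stationary distribution be π with π = πP and π_1 + π_2 + π_3 = 1.
π_1 = 0.3·π_1 + 0.4·π_2 + 0.3·π_3
π_2 = 0.45·π_1 + 0.3·π_2 + 0.35·π_3
Solving with the normalization constraint gives π = (0.3365, 0.3654, 0.2981).
So the stationary probability of Senior is 0.3654.

0.3654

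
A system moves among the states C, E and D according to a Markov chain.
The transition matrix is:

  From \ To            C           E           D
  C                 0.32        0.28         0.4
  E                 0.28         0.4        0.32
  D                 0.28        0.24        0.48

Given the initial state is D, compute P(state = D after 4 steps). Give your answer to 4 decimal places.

Propagate the distribution vector 4 steps from D.
After 0 steps: (0.0000, 0.0000, 1.0000)
After 1 step: (0.2800, 0.2400, 0.4800)
After 2 steps: (0.2912, 0.2896, 0.4192)
After 3 steps: (0.2916, 0.2980, 0.4104)
After 4 steps: (0.2917, 0.2993, 0.4090)
P(in D after 4 steps) = 0.4090

0.4090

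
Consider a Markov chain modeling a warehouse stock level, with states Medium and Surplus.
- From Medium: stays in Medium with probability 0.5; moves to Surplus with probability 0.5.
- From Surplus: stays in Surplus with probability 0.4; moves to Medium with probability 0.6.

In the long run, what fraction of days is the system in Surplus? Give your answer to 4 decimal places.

Let the stationary distribution be π with π = πP and π_1 + π_2 = 1.
π_1 = 0.5·π_1 + 0.6·π_2
Solving with the normalization constraint gives π = (0.5455, 0.4545).
So the stationary probability of Surplus is 0.4545.

0.4545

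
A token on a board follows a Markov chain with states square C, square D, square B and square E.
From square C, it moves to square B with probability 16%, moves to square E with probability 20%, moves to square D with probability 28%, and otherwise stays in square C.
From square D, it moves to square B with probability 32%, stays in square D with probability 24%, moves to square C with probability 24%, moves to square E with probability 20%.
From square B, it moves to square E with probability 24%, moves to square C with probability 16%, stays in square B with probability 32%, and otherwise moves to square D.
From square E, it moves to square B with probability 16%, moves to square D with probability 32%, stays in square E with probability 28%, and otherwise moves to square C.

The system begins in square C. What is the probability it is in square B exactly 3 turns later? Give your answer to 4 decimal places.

Propagate the distribution vector 3 turns from square C.
After 0 turns: (1.0000, 0.0000, 0.0000, 0.0000)
After 1 turn: (0.3600, 0.2800, 0.1600, 0.2000)
After 2 turns: (0.2704, 0.2768, 0.2304, 0.2224)
After 3 turns: (0.2540, 0.2778, 0.2412, 0.2270)
P(in square B after 3 turns) = 0.2412

0.2412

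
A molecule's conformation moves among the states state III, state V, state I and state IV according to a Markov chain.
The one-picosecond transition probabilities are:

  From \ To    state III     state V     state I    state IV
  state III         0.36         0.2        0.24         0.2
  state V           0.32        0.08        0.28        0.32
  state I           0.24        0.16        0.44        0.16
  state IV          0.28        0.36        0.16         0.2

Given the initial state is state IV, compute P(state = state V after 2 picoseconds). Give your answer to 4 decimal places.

0.1824

Propagate the distribution vector 2 picoseconds from state IV.
After 0 picoseconds: (0.0000, 0.0000, 0.0000, 1.0000)
After 1 picosecond: (0.2800, 0.3600, 0.1600, 0.2000)
After 2 picoseconds: (0.3104, 0.1824, 0.2704, 0.2368)
P(in state V after 2 picoseconds) = 0.1824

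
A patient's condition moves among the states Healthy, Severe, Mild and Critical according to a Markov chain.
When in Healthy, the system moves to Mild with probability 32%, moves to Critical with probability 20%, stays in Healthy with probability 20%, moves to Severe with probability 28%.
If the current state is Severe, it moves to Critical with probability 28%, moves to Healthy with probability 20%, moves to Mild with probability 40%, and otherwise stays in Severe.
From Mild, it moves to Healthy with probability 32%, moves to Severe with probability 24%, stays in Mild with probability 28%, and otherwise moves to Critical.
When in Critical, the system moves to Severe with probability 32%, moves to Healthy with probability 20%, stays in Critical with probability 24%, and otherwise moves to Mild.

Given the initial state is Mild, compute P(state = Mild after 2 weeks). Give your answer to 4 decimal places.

Propagate the distribution vector 2 weeks from Mild.
After 0 weeks: (0.0000, 0.0000, 1.0000, 0.0000)
After 1 week: (0.3200, 0.2400, 0.2800, 0.1600)
After 2 weeks: (0.2336, 0.2368, 0.3152, 0.2144)
P(in Mild after 2 weeks) = 0.3152

0.3152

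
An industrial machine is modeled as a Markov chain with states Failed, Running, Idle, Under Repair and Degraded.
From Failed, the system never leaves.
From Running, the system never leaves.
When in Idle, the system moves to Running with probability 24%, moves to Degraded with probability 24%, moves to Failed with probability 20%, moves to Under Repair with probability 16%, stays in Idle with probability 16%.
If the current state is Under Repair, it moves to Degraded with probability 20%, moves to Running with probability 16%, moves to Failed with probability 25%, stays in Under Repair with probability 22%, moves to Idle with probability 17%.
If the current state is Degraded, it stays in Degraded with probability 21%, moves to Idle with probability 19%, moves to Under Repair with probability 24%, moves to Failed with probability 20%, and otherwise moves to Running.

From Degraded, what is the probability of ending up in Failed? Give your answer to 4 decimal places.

Let h(s) be the probability of absorption at Failed starting from transient state s. Then h(Failed) = 1 and h(Running) = 0. By first-step analysis:
h(Idle) = 0.2·1 + 0.24·0 + 0.16·h(Idle) + 0.16·h(Under Repair) + 0.24·h(Degraded)
h(Under Repair) = 0.25·1 + 0.16·0 + 0.17·h(Idle) + 0.22·h(Under Repair) + 0.2·h(Degraded)
h(Degraded) = 0.2·1 + 0.16·0 + 0.19·h(Idle) + 0.24·h(Under Repair) + 0.21·h(Degraded)
Solving: h(Idle) = 0.5032, h(Under Repair) = 0.5706, h(Degraded) = 0.5475.
Starting from Degraded, the probability is 0.5475.

0.5475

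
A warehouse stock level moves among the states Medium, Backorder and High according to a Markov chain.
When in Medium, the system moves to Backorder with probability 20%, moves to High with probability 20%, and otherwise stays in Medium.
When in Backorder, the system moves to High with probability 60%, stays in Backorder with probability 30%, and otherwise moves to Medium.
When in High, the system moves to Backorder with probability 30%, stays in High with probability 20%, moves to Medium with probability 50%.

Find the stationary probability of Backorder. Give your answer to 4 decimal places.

Let the stationary distribution be π with π = πP and π_1 + π_2 + π_3 = 1.
π_1 = 0.6·π_1 + 0.1·π_2 + 0.5·π_3
π_2 = 0.2·π_1 + 0.3·π_2 + 0.3·π_3
Solving with the normalization constraint gives π = (0.4419, 0.2558, 0.3023).
So the stationary probability of Backorder is 0.2558.

0.2558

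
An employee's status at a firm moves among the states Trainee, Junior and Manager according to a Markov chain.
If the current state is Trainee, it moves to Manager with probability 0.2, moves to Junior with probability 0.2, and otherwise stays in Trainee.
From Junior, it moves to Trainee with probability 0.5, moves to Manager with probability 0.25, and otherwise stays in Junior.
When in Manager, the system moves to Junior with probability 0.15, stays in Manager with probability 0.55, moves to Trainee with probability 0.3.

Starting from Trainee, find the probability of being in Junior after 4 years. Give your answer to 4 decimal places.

0.1944

Propagate the distribution vector 4 years from Trainee.
After 0 years: (1.0000, 0.0000, 0.0000)
After 1 year: (0.6000, 0.2000, 0.2000)
After 2 years: (0.5200, 0.2000, 0.2800)
After 3 years: (0.4960, 0.1960, 0.3080)
After 4 years: (0.4880, 0.1944, 0.3176)
P(in Junior after 4 years) = 0.1944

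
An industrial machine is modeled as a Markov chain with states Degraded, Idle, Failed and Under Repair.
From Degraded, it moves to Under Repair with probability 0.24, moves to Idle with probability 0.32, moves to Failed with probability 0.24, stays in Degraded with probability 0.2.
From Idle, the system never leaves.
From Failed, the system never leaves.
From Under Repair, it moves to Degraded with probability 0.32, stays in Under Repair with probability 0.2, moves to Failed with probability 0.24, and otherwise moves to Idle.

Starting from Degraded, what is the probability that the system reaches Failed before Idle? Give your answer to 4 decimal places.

0.4432

Let h(s) be the probability of absorption at Failed starting from transient state s. Then h(Failed) = 1 and h(Idle) = 0. By first-step analysis:
h(Degraded) = 0.2·h(Degraded) + 0.32·0 + 0.24·1 + 0.24·h(Under Repair)
h(Under Repair) = 0.32·h(Degraded) + 0.24·0 + 0.24·1 + 0.2·h(Under Repair)
Solving: h(Degraded) = 0.4432, h(Under Repair) = 0.4773.
Starting from Degraded, the probability is 0.4432.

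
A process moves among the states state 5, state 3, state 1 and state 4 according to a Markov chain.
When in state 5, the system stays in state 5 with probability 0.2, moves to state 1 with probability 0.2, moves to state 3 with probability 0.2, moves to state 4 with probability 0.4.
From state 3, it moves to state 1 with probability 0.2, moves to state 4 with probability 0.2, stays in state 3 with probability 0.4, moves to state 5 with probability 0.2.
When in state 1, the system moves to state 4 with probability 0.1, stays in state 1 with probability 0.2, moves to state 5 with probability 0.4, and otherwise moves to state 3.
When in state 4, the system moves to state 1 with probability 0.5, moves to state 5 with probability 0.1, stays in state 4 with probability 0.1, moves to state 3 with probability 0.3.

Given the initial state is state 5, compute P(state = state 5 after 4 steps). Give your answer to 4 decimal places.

0.2318

Propagate the distribution vector 4 steps from state 5.
After 0 steps: (1.0000, 0.0000, 0.0000, 0.0000)
After 1 step: (0.2000, 0.2000, 0.2000, 0.4000)
After 2 steps: (0.2000, 0.3000, 0.3200, 0.1800)
After 3 steps: (0.2460, 0.3100, 0.2540, 0.1900)
After 4 steps: (0.2318, 0.3064, 0.2570, 0.2048)
P(in state 5 after 4 steps) = 0.2318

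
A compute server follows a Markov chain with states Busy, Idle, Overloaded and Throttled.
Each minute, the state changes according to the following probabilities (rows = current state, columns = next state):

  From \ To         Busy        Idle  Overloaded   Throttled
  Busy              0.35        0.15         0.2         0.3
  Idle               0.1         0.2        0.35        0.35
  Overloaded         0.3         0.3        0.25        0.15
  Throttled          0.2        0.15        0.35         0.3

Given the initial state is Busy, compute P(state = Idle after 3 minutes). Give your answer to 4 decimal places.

0.2010

Propagate the distribution vector 3 minutes from Busy.
After 0 minutes: (1.0000, 0.0000, 0.0000, 0.0000)
After 1 minute: (0.3500, 0.1500, 0.2000, 0.3000)
After 2 minutes: (0.2575, 0.1875, 0.2775, 0.2775)
After 3 minutes: (0.2476, 0.2010, 0.2836, 0.2678)
P(in Idle after 3 minutes) = 0.2010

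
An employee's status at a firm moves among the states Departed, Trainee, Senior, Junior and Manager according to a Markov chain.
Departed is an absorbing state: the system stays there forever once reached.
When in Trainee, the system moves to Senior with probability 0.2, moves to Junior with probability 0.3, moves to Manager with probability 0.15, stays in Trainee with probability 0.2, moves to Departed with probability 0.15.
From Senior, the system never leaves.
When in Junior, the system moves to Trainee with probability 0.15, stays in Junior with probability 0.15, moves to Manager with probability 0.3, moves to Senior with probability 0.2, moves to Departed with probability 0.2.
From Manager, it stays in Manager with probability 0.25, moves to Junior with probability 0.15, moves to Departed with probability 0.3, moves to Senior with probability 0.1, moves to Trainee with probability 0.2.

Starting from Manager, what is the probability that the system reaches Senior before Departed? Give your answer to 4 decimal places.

Let h(s) be the probability of absorption at Senior starting from transient state s. Then h(Senior) = 1 and h(Departed) = 0. By first-step analysis:
h(Trainee) = 0.15·0 + 0.2·h(Trainee) + 0.2·1 + 0.3·h(Junior) + 0.15·h(Manager)
h(Junior) = 0.2·0 + 0.15·h(Trainee) + 0.2·1 + 0.15·h(Junior) + 0.3·h(Manager)
h(Manager) = 0.3·0 + 0.2·h(Trainee) + 0.1·1 + 0.15·h(Junior) + 0.25·h(Manager)
Solving: h(Trainee) = 0.4824, h(Junior) = 0.4442, h(Manager) = 0.3508.
Starting from Manager, the probability is 0.3508.

0.3508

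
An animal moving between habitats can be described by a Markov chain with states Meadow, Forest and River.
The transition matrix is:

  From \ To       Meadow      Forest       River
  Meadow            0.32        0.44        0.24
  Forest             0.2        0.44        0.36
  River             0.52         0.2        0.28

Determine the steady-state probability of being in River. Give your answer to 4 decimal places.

0.2961

Let the stationary distribution be π with π = πP and π_1 + π_2 + π_3 = 1.
π_1 = 0.32·π_1 + 0.2·π_2 + 0.52·π_3
π_2 = 0.44·π_1 + 0.44·π_2 + 0.2·π_3
Solving with the normalization constraint gives π = (0.3350, 0.3689, 0.2961).
So the stationary probability of River is 0.2961.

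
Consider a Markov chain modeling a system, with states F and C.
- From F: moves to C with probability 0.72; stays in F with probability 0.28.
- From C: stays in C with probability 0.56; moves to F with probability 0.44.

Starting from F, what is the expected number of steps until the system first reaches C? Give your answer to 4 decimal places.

Let t(s) be the expected number of steps to first reach C from state s, with t(C) = 0. Conditioning on the first step:
t(F) = 1 + 0.28·t(F)
Solving: t(F) = 1.3889.
Expected steps from F to C: 1.3889.

1.3889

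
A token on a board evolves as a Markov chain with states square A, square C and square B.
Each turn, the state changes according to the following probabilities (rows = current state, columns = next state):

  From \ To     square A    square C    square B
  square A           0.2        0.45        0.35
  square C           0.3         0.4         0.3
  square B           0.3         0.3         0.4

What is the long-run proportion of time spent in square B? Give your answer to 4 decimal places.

0.3485

Let the stationary distribution be π with π = πP and π_1 + π_2 + π_3 = 1.
π_1 = 0.2·π_1 + 0.3·π_2 + 0.3·π_3
π_2 = 0.45·π_1 + 0.4·π_2 + 0.3·π_3
Solving with the normalization constraint gives π = (0.2727, 0.3788, 0.3485).
So the stationary probability of square B is 0.3485.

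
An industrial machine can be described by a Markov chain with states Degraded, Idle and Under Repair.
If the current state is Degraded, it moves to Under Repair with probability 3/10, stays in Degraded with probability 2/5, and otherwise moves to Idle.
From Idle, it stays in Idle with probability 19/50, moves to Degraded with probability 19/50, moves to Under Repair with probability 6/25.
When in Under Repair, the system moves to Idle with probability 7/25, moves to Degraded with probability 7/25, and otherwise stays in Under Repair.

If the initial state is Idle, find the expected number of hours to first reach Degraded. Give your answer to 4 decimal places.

Let t(s) be the expected number of hours to first reach Degraded from state s, with t(Degraded) = 0. Conditioning on the first hour:
t(Idle) = 1 + 0.38·t(Idle) + 0.24·t(Under Repair)
t(Under Repair) = 1 + 0.28·t(Idle) + 0.44·t(Under Repair)
Solving: t(Idle) = 2.8571, t(Under Repair) = 3.2143.
Expected hours from Idle to Degraded: 2.8571.

2.8571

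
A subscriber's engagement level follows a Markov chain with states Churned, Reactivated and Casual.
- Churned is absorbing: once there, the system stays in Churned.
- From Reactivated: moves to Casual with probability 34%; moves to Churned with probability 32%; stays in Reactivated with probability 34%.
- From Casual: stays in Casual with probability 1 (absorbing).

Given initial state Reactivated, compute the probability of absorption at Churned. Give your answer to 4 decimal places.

0.4848

Let h(s) be the probability of absorption at Churned starting from transient state s. Then h(Churned) = 1 and h(Casual) = 0. By first-step analysis:
h(Reactivated) = 0.32·1 + 0.34·h(Reactivated) + 0.34·0
Solving: h(Reactivated) = 0.4848.
Starting from Reactivated, the probability is 0.4848.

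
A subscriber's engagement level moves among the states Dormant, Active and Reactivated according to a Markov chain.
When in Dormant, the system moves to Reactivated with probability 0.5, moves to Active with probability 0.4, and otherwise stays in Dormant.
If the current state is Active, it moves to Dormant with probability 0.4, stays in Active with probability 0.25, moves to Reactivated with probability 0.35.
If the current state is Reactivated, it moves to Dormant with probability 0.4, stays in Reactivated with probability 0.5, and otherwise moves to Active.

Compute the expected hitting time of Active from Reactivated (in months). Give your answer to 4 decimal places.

5.2000

Let t(s) be the expected number of months to first reach Active from state s, with t(Active) = 0. Conditioning on the first month:
t(Dormant) = 1 + 0.1·t(Dormant) + 0.5·t(Reactivated)
t(Reactivated) = 1 + 0.4·t(Dormant) + 0.5·t(Reactivated)
Solving: t(Dormant) = 4.0000, t(Reactivated) = 5.2000.
Expected months from Reactivated to Active: 5.2000.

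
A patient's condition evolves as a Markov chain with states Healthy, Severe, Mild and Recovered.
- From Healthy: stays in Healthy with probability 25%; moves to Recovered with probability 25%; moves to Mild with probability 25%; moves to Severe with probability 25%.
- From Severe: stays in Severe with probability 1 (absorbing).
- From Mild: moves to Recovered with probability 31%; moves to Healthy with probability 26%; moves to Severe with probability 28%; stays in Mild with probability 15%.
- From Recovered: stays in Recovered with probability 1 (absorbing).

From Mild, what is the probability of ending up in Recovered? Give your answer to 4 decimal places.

0.5197

Let h(s) be the probability of absorption at Recovered starting from transient state s. Then h(Recovered) = 1 and h(Severe) = 0. By first-step analysis:
h(Healthy) = 0.25·h(Healthy) + 0.25·0 + 0.25·h(Mild) + 0.25·1
h(Mild) = 0.26·h(Healthy) + 0.28·0 + 0.15·h(Mild) + 0.31·1
Solving: h(Healthy) = 0.5066, h(Mild) = 0.5197.
Starting from Mild, the probability is 0.5197.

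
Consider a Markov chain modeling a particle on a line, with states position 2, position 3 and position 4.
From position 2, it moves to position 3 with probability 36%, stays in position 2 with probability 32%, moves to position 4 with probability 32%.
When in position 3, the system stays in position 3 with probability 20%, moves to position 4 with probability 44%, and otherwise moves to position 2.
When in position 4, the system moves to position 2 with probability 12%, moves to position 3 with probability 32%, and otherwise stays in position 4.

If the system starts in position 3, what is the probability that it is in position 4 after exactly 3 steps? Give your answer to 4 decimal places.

Propagate the distribution vector 3 steps from position 3.
After 0 steps: (0.0000, 1.0000, 0.0000)
After 1 step: (0.3600, 0.2000, 0.4400)
After 2 steps: (0.2400, 0.3104, 0.4496)
After 3 steps: (0.2425, 0.2924, 0.4652)
P(in position 4 after 3 steps) = 0.4652

0.4652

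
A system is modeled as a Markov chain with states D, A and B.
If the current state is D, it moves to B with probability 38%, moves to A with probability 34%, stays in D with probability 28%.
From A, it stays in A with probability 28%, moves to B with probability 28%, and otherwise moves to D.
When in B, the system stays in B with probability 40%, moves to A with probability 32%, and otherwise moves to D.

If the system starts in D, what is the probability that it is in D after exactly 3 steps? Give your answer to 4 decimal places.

Propagate the distribution vector 3 steps from D.
After 0 steps: (1.0000, 0.0000, 0.0000)
After 1 step: (0.2800, 0.3400, 0.3800)
After 2 steps: (0.3344, 0.3120, 0.3536)
After 3 steps: (0.3299, 0.3142, 0.3559)
P(in D after 3 steps) = 0.3299

0.3299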